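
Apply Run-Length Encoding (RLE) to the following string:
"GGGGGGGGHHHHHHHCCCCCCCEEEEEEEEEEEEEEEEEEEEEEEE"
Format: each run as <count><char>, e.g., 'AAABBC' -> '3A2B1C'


Scanning runs left to right:
  i=0: run of 'G' x 8 -> '8G'
  i=8: run of 'H' x 7 -> '7H'
  i=15: run of 'C' x 7 -> '7C'
  i=22: run of 'E' x 24 -> '24E'

RLE = 8G7H7C24E


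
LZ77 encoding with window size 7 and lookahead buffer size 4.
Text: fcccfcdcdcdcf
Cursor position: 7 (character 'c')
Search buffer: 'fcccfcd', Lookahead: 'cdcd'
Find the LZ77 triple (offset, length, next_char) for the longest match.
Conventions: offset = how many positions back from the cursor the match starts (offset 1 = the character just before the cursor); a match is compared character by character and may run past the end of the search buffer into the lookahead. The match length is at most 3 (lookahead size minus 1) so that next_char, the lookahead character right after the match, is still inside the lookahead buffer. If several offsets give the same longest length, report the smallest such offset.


Try each offset into the search buffer:
  offset=1 (pos 6, char 'd'): match length 0
  offset=2 (pos 5, char 'c'): match length 3
  offset=3 (pos 4, char 'f'): match length 0
  offset=4 (pos 3, char 'c'): match length 1
  offset=5 (pos 2, char 'c'): match length 1
  offset=6 (pos 1, char 'c'): match length 1
  offset=7 (pos 0, char 'f'): match length 0
Longest match has length 3 at offset 2.
next_char = character at position 7 + 3 = 10 -> 'd'

Best match: offset=2, length=3 (matching 'cdc' starting at position 5)
LZ77 triple: (2, 3, 'd')


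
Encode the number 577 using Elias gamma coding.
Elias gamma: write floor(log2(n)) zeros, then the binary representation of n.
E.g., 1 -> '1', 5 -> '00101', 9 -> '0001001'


num_bits = floor(log2(577)) + 1 = 10
leading_zeros = num_bits - 1 = 9
binary(577) = 1001000001

Elias gamma(577) = '000000000' + '1001000001' = 0000000001001000001 (19 bits)


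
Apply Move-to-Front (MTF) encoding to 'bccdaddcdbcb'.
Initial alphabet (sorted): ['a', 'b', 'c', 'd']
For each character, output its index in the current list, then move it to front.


MTF encoding:
'b': index 1 in ['a', 'b', 'c', 'd'] -> ['b', 'a', 'c', 'd']
'c': index 2 in ['b', 'a', 'c', 'd'] -> ['c', 'b', 'a', 'd']
'c': index 0 in ['c', 'b', 'a', 'd'] -> ['c', 'b', 'a', 'd']
'd': index 3 in ['c', 'b', 'a', 'd'] -> ['d', 'c', 'b', 'a']
'a': index 3 in ['d', 'c', 'b', 'a'] -> ['a', 'd', 'c', 'b']
'd': index 1 in ['a', 'd', 'c', 'b'] -> ['d', 'a', 'c', 'b']
'd': index 0 in ['d', 'a', 'c', 'b'] -> ['d', 'a', 'c', 'b']
'c': index 2 in ['d', 'a', 'c', 'b'] -> ['c', 'd', 'a', 'b']
'd': index 1 in ['c', 'd', 'a', 'b'] -> ['d', 'c', 'a', 'b']
'b': index 3 in ['d', 'c', 'a', 'b'] -> ['b', 'd', 'c', 'a']
'c': index 2 in ['b', 'd', 'c', 'a'] -> ['c', 'b', 'd', 'a']
'b': index 1 in ['c', 'b', 'd', 'a'] -> ['b', 'c', 'd', 'a']


Output: [1, 2, 0, 3, 3, 1, 0, 2, 1, 3, 2, 1]


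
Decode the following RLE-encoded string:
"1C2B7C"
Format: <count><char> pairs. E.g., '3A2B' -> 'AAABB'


Expanding each <count><char> pair:
  1C -> 'C'
  2B -> 'BB'
  7C -> 'CCCCCCC'

Decoded = CBBCCCCCCC


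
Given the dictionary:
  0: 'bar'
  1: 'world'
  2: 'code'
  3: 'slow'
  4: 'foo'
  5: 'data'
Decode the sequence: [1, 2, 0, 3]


Look up each index in the dictionary:
  1 -> 'world'
  2 -> 'code'
  0 -> 'bar'
  3 -> 'slow'

Decoded: "world code bar slow"


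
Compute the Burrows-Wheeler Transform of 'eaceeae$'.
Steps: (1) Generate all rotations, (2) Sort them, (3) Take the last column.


Rotations (sorted):
  0: $eaceeae -> last char: e
  1: aceeae$e -> last char: e
  2: ae$eacee -> last char: e
  3: ceeae$ea -> last char: a
  4: e$eaceea -> last char: a
  5: eaceeae$ -> last char: $
  6: eae$eace -> last char: e
  7: eeae$eac -> last char: c


BWT = eeeaa$ec


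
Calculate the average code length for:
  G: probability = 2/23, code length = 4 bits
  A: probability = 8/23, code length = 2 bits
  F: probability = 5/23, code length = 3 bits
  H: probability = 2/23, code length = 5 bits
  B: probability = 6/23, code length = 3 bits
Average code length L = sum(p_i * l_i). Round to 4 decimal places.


Weighted contributions p_i * l_i:
  G: (2/23) * 4 = 8/23
  A: (8/23) * 2 = 16/23
  F: (5/23) * 3 = 15/23
  H: (2/23) * 5 = 10/23
  B: (6/23) * 3 = 18/23
Sum = (8 + 16 + 15 + 10 + 18)/23 = 67/23

L = 67/23 = 2.9130 bits/symbol


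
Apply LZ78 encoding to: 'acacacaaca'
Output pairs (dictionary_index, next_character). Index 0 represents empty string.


LZ78 encoding steps:
Dictionary: {0: ''}
Step 1: w='' (idx 0), next='a' -> output (0, 'a'), add 'a' as idx 1
Step 2: w='' (idx 0), next='c' -> output (0, 'c'), add 'c' as idx 2
Step 3: w='a' (idx 1), next='c' -> output (1, 'c'), add 'ac' as idx 3
Step 4: w='ac' (idx 3), next='a' -> output (3, 'a'), add 'aca' as idx 4
Step 5: w='aca' (idx 4), end of input -> output (4, '')


Encoded: [(0, 'a'), (0, 'c'), (1, 'c'), (3, 'a'), (4, '')]


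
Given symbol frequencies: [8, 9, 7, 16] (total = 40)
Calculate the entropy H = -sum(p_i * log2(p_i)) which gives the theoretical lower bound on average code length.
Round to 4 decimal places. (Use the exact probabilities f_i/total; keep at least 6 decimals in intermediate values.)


Per-symbol terms -p_i * log2(p_i) with p_i = f_i/40:
  p = 8/40 = 0.200000: log2(p) = -2.321928, -p*log2(p) = 0.464386
  p = 9/40 = 0.225000: log2(p) = -2.152003, -p*log2(p) = 0.484201
  p = 7/40 = 0.175000: log2(p) = -2.514573, -p*log2(p) = 0.440050
  p = 16/40 = 0.400000: log2(p) = -1.321928, -p*log2(p) = 0.528771
H = 0.464386 + 0.484201 + 0.440050 + 0.528771 = 1.917408

H = 1.9174 bits/symbol


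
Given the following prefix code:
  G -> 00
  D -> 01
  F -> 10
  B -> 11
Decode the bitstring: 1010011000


Decoding step by step:
Bits 10 -> F
Bits 10 -> F
Bits 01 -> D
Bits 10 -> F
Bits 00 -> G


Decoded message: FFDFG


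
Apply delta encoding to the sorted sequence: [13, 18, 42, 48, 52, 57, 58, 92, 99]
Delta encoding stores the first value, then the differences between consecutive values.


First value: 13
Deltas:
  18 - 13 = 5
  42 - 18 = 24
  48 - 42 = 6
  52 - 48 = 4
  57 - 52 = 5
  58 - 57 = 1
  92 - 58 = 34
  99 - 92 = 7


Delta encoded: [13, 5, 24, 6, 4, 5, 1, 34, 7]


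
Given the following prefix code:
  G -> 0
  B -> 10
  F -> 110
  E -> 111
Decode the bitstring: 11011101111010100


Decoding step by step:
Bits 110 -> F
Bits 111 -> E
Bits 0 -> G
Bits 111 -> E
Bits 10 -> B
Bits 10 -> B
Bits 10 -> B
Bits 0 -> G


Decoded message: FEGEBBBG


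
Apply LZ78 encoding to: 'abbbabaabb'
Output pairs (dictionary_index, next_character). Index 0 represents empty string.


LZ78 encoding steps:
Dictionary: {0: ''}
Step 1: w='' (idx 0), next='a' -> output (0, 'a'), add 'a' as idx 1
Step 2: w='' (idx 0), next='b' -> output (0, 'b'), add 'b' as idx 2
Step 3: w='b' (idx 2), next='b' -> output (2, 'b'), add 'bb' as idx 3
Step 4: w='a' (idx 1), next='b' -> output (1, 'b'), add 'ab' as idx 4
Step 5: w='a' (idx 1), next='a' -> output (1, 'a'), add 'aa' as idx 5
Step 6: w='bb' (idx 3), end of input -> output (3, '')


Encoded: [(0, 'a'), (0, 'b'), (2, 'b'), (1, 'b'), (1, 'a'), (3, '')]


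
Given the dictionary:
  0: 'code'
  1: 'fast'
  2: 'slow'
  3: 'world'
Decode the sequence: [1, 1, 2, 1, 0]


Look up each index in the dictionary:
  1 -> 'fast'
  1 -> 'fast'
  2 -> 'slow'
  1 -> 'fast'
  0 -> 'code'

Decoded: "fast fast slow fast code"


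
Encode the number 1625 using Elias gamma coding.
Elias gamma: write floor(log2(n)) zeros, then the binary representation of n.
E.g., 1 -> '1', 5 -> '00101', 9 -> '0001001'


num_bits = floor(log2(1625)) + 1 = 11
leading_zeros = num_bits - 1 = 10
binary(1625) = 11001011001

Elias gamma(1625) = '0000000000' + '11001011001' = 000000000011001011001 (21 bits)


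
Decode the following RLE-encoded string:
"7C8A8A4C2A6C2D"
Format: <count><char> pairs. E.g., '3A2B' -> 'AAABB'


Expanding each <count><char> pair:
  7C -> 'CCCCCCC'
  8A -> 'AAAAAAAA'
  8A -> 'AAAAAAAA'
  4C -> 'CCCC'
  2A -> 'AA'
  6C -> 'CCCCCC'
  2D -> 'DD'

Decoded = CCCCCCCAAAAAAAAAAAAAAAACCCCAACCCCCCDD


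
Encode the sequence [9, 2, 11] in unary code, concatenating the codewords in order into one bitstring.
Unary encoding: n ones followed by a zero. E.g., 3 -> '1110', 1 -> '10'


Encode each number as n ones followed by a terminating 0:
  9 -> 1111111110 (10 bits)
  2 -> 110 (3 bits)
  11 -> 111111111110 (12 bits)
Total length = 10 + 3 + 12 = 25 bits.

Unary([9, 2, 11]) = 1111111110110111111111110 (25 bits)


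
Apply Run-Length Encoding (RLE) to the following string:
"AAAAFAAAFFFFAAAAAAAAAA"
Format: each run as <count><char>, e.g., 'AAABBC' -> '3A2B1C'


Scanning runs left to right:
  i=0: run of 'A' x 4 -> '4A'
  i=4: run of 'F' x 1 -> '1F'
  i=5: run of 'A' x 3 -> '3A'
  i=8: run of 'F' x 4 -> '4F'
  i=12: run of 'A' x 10 -> '10A'

RLE = 4A1F3A4F10A


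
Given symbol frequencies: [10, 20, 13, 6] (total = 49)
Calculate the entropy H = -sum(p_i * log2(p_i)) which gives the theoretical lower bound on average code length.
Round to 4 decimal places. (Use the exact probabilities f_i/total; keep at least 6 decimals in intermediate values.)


Per-symbol terms -p_i * log2(p_i) with p_i = f_i/49:
  p = 10/49 = 0.204082: log2(p) = -2.292782, -p*log2(p) = 0.467915
  p = 20/49 = 0.408163: log2(p) = -1.292782, -p*log2(p) = 0.527666
  p = 13/49 = 0.265306: log2(p) = -1.914270, -p*log2(p) = 0.507868
  p = 6/49 = 0.122449: log2(p) = -3.029747, -p*log2(p) = 0.370989
H = 0.467915 + 0.527666 + 0.507868 + 0.370989 = 1.874438

H = 1.8744 bits/symbol


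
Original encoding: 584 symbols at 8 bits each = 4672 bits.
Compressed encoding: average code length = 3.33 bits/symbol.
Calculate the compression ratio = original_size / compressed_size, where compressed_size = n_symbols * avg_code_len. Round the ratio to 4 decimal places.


original_size = n_symbols * orig_bits = 584 * 8 = 4672 bits
compressed_size = n_symbols * avg_code_len = 584 * 3.33 = 1944.72 bits
ratio = original_size / compressed_size = 4672 / 1944.72 = 2.4024

Compression ratio = 2.4024


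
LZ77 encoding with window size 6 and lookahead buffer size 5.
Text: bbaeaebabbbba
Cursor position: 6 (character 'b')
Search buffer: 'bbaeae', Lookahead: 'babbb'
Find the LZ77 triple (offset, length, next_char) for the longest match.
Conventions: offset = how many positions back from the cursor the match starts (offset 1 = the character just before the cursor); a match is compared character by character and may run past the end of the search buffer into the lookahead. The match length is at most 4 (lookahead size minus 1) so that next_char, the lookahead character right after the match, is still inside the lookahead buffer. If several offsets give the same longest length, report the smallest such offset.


Try each offset into the search buffer:
  offset=1 (pos 5, char 'e'): match length 0
  offset=2 (pos 4, char 'a'): match length 0
  offset=3 (pos 3, char 'e'): match length 0
  offset=4 (pos 2, char 'a'): match length 0
  offset=5 (pos 1, char 'b'): match length 2
  offset=6 (pos 0, char 'b'): match length 1
Longest match has length 2 at offset 5.
next_char = character at position 6 + 2 = 8 -> 'b'

Best match: offset=5, length=2 (matching 'ba' starting at position 1)
LZ77 triple: (5, 2, 'b')


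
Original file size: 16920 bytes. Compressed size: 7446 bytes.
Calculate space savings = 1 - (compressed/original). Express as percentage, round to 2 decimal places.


ratio = compressed/original = 7446/16920 = 0.440071
savings = 1 - ratio = 1 - 0.440071 = 0.559929
as a percentage: 0.559929 * 100 = 55.99%

Space savings = 1 - 7446/16920 = 55.99%


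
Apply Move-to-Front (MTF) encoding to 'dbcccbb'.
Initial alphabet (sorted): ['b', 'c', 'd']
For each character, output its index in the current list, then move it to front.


MTF encoding:
'd': index 2 in ['b', 'c', 'd'] -> ['d', 'b', 'c']
'b': index 1 in ['d', 'b', 'c'] -> ['b', 'd', 'c']
'c': index 2 in ['b', 'd', 'c'] -> ['c', 'b', 'd']
'c': index 0 in ['c', 'b', 'd'] -> ['c', 'b', 'd']
'c': index 0 in ['c', 'b', 'd'] -> ['c', 'b', 'd']
'b': index 1 in ['c', 'b', 'd'] -> ['b', 'c', 'd']
'b': index 0 in ['b', 'c', 'd'] -> ['b', 'c', 'd']


Output: [2, 1, 2, 0, 0, 1, 0]


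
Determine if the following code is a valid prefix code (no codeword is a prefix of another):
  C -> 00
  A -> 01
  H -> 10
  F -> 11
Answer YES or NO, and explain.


Checking each pair (does one codeword prefix another?):
  C='00' vs A='01': no prefix
  C='00' vs H='10': no prefix
  C='00' vs F='11': no prefix
  A='01' vs C='00': no prefix
  A='01' vs H='10': no prefix
  A='01' vs F='11': no prefix
  H='10' vs C='00': no prefix
  H='10' vs A='01': no prefix
  H='10' vs F='11': no prefix
  F='11' vs C='00': no prefix
  F='11' vs A='01': no prefix
  F='11' vs H='10': no prefix
No violation found over all pairs.

YES -- this is a valid prefix code. No codeword is a prefix of any other codeword.


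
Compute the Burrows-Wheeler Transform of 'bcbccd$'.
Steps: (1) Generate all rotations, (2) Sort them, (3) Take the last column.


Rotations (sorted):
  0: $bcbccd -> last char: d
  1: bcbccd$ -> last char: $
  2: bccd$bc -> last char: c
  3: cbccd$b -> last char: b
  4: ccd$bcb -> last char: b
  5: cd$bcbc -> last char: c
  6: d$bcbcc -> last char: c


BWT = d$cbbcc


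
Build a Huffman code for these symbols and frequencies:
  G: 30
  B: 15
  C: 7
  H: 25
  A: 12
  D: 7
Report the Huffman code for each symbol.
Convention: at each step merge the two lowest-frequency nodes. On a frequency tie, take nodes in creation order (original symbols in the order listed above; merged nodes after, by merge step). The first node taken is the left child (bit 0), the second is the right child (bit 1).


Huffman tree construction:
Step 1: Merge C(7) + D(7) = 14
Step 2: Merge A(12) + (C+D)(14) = 26
Step 3: Merge B(15) + H(25) = 40
Step 4: Merge (A+(C+D))(26) + G(30) = 56
Step 5: Merge (B+H)(40) + ((A+(C+D))+G)(56) = 96
Read each symbol's code off the tree from the root (left child = 0, right child = 1).

Codes:
  G: 11 (length 2)
  B: 00 (length 2)
  C: 1010 (length 4)
  H: 01 (length 2)
  A: 100 (length 3)
  D: 1011 (length 4)
Average code length: 232/96 = 2.4167 bits/symbol


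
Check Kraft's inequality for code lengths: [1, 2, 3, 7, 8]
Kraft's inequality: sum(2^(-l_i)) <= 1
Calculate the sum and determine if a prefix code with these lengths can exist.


Sum = 2^(-1) + 2^(-2) + 2^(-3) + 2^(-7) + 2^(-8)
    = 0.5 + 0.25 + 0.125 + 0.0078125 + 0.00390625
    = 227/256 = 0.88671875
Since 0.88671875 <= 1, Kraft's inequality IS satisfied.
A prefix code with these lengths CAN exist.

Kraft sum = 0.88671875. Satisfied.


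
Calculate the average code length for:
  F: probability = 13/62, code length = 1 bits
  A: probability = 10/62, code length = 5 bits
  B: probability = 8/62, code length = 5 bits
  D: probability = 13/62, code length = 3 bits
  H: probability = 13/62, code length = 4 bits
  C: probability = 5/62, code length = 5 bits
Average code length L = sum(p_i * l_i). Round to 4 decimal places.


Weighted contributions p_i * l_i:
  F: (13/62) * 1 = 13/62
  A: (10/62) * 5 = 50/62
  B: (8/62) * 5 = 40/62
  D: (13/62) * 3 = 39/62
  H: (13/62) * 4 = 52/62
  C: (5/62) * 5 = 25/62
Sum = (13 + 50 + 40 + 39 + 52 + 25)/62 = 219/62

L = 219/62 = 3.5323 bits/symbol


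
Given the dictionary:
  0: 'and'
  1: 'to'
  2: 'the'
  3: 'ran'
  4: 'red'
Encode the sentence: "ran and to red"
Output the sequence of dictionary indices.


Look up each word in the dictionary:
  'ran' -> 3
  'and' -> 0
  'to' -> 1
  'red' -> 4

Encoded: [3, 0, 1, 4]


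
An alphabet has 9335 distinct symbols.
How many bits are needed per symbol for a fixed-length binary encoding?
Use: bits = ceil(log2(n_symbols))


log2(9335) = 13.1884
Bracket: 2^13 = 8192 < 9335 <= 2^14 = 16384
So ceil(log2(9335)) = 14

bits = ceil(log2(9335)) = ceil(13.1884) = 14 bits


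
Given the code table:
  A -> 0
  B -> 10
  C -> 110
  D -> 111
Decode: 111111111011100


Decoding:
111 -> D
111 -> D
111 -> D
0 -> A
111 -> D
0 -> A
0 -> A


Result: DDDADAA


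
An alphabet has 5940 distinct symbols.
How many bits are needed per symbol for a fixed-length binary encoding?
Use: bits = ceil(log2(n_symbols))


log2(5940) = 12.5362
Bracket: 2^12 = 4096 < 5940 <= 2^13 = 8192
So ceil(log2(5940)) = 13

bits = ceil(log2(5940)) = ceil(12.5362) = 13 bits


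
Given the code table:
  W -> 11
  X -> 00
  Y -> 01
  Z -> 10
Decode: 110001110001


Decoding:
11 -> W
00 -> X
01 -> Y
11 -> W
00 -> X
01 -> Y


Result: WXYWXY


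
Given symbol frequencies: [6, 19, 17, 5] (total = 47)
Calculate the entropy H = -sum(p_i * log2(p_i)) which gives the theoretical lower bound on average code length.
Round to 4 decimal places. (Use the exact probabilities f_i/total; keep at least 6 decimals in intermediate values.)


Per-symbol terms -p_i * log2(p_i) with p_i = f_i/47:
  p = 6/47 = 0.127660: log2(p) = -2.969626, -p*log2(p) = 0.379101
  p = 19/47 = 0.404255: log2(p) = -1.306661, -p*log2(p) = 0.528225
  p = 17/47 = 0.361702: log2(p) = -1.467126, -p*log2(p) = 0.530663
  p = 5/47 = 0.106383: log2(p) = -3.232661, -p*log2(p) = 0.343900
H = 0.379101 + 0.528225 + 0.530663 + 0.343900 = 1.781889

H = 1.7819 bits/symbol


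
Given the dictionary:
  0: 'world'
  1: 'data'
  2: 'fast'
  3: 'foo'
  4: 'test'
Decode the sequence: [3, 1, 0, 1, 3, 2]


Look up each index in the dictionary:
  3 -> 'foo'
  1 -> 'data'
  0 -> 'world'
  1 -> 'data'
  3 -> 'foo'
  2 -> 'fast'

Decoded: "foo data world data foo fast"


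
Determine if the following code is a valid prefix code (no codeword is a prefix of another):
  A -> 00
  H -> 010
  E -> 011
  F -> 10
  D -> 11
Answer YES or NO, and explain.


Checking each pair (does one codeword prefix another?):
  A='00' vs H='010': no prefix
  A='00' vs E='011': no prefix
  A='00' vs F='10': no prefix
  A='00' vs D='11': no prefix
  H='010' vs A='00': no prefix
  H='010' vs E='011': no prefix
  H='010' vs F='10': no prefix
  H='010' vs D='11': no prefix
  E='011' vs A='00': no prefix
  E='011' vs H='010': no prefix
  E='011' vs F='10': no prefix
  E='011' vs D='11': no prefix
  F='10' vs A='00': no prefix
  F='10' vs H='010': no prefix
  F='10' vs E='011': no prefix
  F='10' vs D='11': no prefix
  D='11' vs A='00': no prefix
  D='11' vs H='010': no prefix
  D='11' vs E='011': no prefix
  D='11' vs F='10': no prefix
No violation found over all pairs.

YES -- this is a valid prefix code. No codeword is a prefix of any other codeword.


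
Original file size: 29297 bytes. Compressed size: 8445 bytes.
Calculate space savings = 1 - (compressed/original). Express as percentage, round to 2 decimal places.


ratio = compressed/original = 8445/29297 = 0.288255
savings = 1 - ratio = 1 - 0.288255 = 0.711745
as a percentage: 0.711745 * 100 = 71.17%

Space savings = 1 - 8445/29297 = 71.17%


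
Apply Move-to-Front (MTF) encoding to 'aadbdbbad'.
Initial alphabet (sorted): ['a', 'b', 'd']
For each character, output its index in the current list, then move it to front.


MTF encoding:
'a': index 0 in ['a', 'b', 'd'] -> ['a', 'b', 'd']
'a': index 0 in ['a', 'b', 'd'] -> ['a', 'b', 'd']
'd': index 2 in ['a', 'b', 'd'] -> ['d', 'a', 'b']
'b': index 2 in ['d', 'a', 'b'] -> ['b', 'd', 'a']
'd': index 1 in ['b', 'd', 'a'] -> ['d', 'b', 'a']
'b': index 1 in ['d', 'b', 'a'] -> ['b', 'd', 'a']
'b': index 0 in ['b', 'd', 'a'] -> ['b', 'd', 'a']
'a': index 2 in ['b', 'd', 'a'] -> ['a', 'b', 'd']
'd': index 2 in ['a', 'b', 'd'] -> ['d', 'a', 'b']


Output: [0, 0, 2, 2, 1, 1, 0, 2, 2]


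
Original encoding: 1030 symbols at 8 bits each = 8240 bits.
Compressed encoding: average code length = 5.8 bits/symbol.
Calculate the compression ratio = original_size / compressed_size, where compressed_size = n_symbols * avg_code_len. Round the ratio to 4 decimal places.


original_size = n_symbols * orig_bits = 1030 * 8 = 8240 bits
compressed_size = n_symbols * avg_code_len = 1030 * 5.8 = 5974.0 bits
ratio = original_size / compressed_size = 8240 / 5974.0 = 1.3793

Compression ratio = 1.3793


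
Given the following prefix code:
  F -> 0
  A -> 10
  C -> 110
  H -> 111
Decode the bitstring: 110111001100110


Decoding step by step:
Bits 110 -> C
Bits 111 -> H
Bits 0 -> F
Bits 0 -> F
Bits 110 -> C
Bits 0 -> F
Bits 110 -> C


Decoded message: CHFFCFC


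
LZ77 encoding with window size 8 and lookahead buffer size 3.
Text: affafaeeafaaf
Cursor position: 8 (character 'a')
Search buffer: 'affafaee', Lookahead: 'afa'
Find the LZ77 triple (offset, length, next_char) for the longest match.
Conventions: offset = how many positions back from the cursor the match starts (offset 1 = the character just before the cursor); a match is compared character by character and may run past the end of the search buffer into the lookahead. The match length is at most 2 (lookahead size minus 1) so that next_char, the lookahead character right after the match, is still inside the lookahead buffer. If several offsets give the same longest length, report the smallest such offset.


Try each offset into the search buffer:
  offset=1 (pos 7, char 'e'): match length 0
  offset=2 (pos 6, char 'e'): match length 0
  offset=3 (pos 5, char 'a'): match length 1
  offset=4 (pos 4, char 'f'): match length 0
  offset=5 (pos 3, char 'a'): match length 2
  offset=6 (pos 2, char 'f'): match length 0
  offset=7 (pos 1, char 'f'): match length 0
  offset=8 (pos 0, char 'a'): match length 2
Longest match has length 2, found at offsets 5, 8; take the smallest, offset 5.
next_char = character at position 8 + 2 = 10 -> 'a'

Best match: offset=5, length=2 (matching 'af' starting at position 3)
LZ77 triple: (5, 2, 'a')


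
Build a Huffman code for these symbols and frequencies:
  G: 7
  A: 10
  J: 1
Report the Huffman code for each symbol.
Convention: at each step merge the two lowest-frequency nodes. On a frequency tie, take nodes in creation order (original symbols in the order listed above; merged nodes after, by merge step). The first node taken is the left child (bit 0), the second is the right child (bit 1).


Huffman tree construction:
Step 1: Merge J(1) + G(7) = 8
Step 2: Merge (J+G)(8) + A(10) = 18
Read each symbol's code off the tree from the root (left child = 0, right child = 1).

Codes:
  G: 01 (length 2)
  A: 1 (length 1)
  J: 00 (length 2)
Average code length: 26/18 = 1.4444 bits/symbol


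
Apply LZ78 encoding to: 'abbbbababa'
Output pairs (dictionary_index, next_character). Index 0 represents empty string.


LZ78 encoding steps:
Dictionary: {0: ''}
Step 1: w='' (idx 0), next='a' -> output (0, 'a'), add 'a' as idx 1
Step 2: w='' (idx 0), next='b' -> output (0, 'b'), add 'b' as idx 2
Step 3: w='b' (idx 2), next='b' -> output (2, 'b'), add 'bb' as idx 3
Step 4: w='b' (idx 2), next='a' -> output (2, 'a'), add 'ba' as idx 4
Step 5: w='ba' (idx 4), next='b' -> output (4, 'b'), add 'bab' as idx 5
Step 6: w='a' (idx 1), end of input -> output (1, '')


Encoded: [(0, 'a'), (0, 'b'), (2, 'b'), (2, 'a'), (4, 'b'), (1, '')]


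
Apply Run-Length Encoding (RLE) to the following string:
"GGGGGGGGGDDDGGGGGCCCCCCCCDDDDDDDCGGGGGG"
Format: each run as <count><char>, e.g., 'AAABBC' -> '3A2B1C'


Scanning runs left to right:
  i=0: run of 'G' x 9 -> '9G'
  i=9: run of 'D' x 3 -> '3D'
  i=12: run of 'G' x 5 -> '5G'
  i=17: run of 'C' x 8 -> '8C'
  i=25: run of 'D' x 7 -> '7D'
  i=32: run of 'C' x 1 -> '1C'
  i=33: run of 'G' x 6 -> '6G'

RLE = 9G3D5G8C7D1C6G


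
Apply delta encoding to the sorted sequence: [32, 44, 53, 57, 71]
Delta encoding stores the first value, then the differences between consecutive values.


First value: 32
Deltas:
  44 - 32 = 12
  53 - 44 = 9
  57 - 53 = 4
  71 - 57 = 14


Delta encoded: [32, 12, 9, 4, 14]


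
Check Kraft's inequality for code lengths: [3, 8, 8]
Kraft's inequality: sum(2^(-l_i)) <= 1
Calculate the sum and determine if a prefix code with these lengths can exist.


Sum = 2^(-3) + 2^(-8) + 2^(-8)
    = 0.125 + 0.00390625 + 0.00390625
    = 34/256 = 0.1328125
Since 0.1328125 <= 1, Kraft's inequality IS satisfied.
A prefix code with these lengths CAN exist.

Kraft sum = 0.1328125. Satisfied.


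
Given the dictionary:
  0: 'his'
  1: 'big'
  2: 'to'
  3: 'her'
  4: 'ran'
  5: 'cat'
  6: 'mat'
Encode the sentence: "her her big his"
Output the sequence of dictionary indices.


Look up each word in the dictionary:
  'her' -> 3
  'her' -> 3
  'big' -> 1
  'his' -> 0

Encoded: [3, 3, 1, 0]


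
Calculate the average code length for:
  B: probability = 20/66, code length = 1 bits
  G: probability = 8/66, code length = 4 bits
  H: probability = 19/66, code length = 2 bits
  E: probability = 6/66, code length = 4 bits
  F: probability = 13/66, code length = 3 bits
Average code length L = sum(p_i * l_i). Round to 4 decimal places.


Weighted contributions p_i * l_i:
  B: (20/66) * 1 = 20/66
  G: (8/66) * 4 = 32/66
  H: (19/66) * 2 = 38/66
  E: (6/66) * 4 = 24/66
  F: (13/66) * 3 = 39/66
Sum = (20 + 32 + 38 + 24 + 39)/66 = 153/66

L = 153/66 = 2.3182 bits/symbol


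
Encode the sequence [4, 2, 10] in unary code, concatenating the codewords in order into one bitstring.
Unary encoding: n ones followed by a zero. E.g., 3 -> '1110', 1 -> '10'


Encode each number as n ones followed by a terminating 0:
  4 -> 11110 (5 bits)
  2 -> 110 (3 bits)
  10 -> 11111111110 (11 bits)
Total length = 5 + 3 + 11 = 19 bits.

Unary([4, 2, 10]) = 1111011011111111110 (19 bits)


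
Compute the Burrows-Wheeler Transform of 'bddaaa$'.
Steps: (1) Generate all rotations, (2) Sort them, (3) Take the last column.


Rotations (sorted):
  0: $bddaaa -> last char: a
  1: a$bddaa -> last char: a
  2: aa$bdda -> last char: a
  3: aaa$bdd -> last char: d
  4: bddaaa$ -> last char: $
  5: daaa$bd -> last char: d
  6: ddaaa$b -> last char: b


BWT = aaad$db


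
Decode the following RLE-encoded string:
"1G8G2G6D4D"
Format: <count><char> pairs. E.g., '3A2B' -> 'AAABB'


Expanding each <count><char> pair:
  1G -> 'G'
  8G -> 'GGGGGGGG'
  2G -> 'GG'
  6D -> 'DDDDDD'
  4D -> 'DDDD'

Decoded = GGGGGGGGGGGDDDDDDDDDD


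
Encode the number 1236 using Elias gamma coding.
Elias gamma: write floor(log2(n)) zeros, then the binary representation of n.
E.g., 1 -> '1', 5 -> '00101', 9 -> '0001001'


num_bits = floor(log2(1236)) + 1 = 11
leading_zeros = num_bits - 1 = 10
binary(1236) = 10011010100

Elias gamma(1236) = '0000000000' + '10011010100' = 000000000010011010100 (21 bits)


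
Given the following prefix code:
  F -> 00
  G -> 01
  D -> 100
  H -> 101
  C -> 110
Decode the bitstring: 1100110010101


Decoding step by step:
Bits 110 -> C
Bits 01 -> G
Bits 100 -> D
Bits 101 -> H
Bits 01 -> G


Decoded message: CGDHG


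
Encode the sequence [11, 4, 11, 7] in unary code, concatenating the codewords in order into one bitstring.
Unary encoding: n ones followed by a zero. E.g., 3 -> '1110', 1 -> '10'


Encode each number as n ones followed by a terminating 0:
  11 -> 111111111110 (12 bits)
  4 -> 11110 (5 bits)
  11 -> 111111111110 (12 bits)
  7 -> 11111110 (8 bits)
Total length = 12 + 5 + 12 + 8 = 37 bits.

Unary([11, 4, 11, 7]) = 1111111111101111011111111111011111110 (37 bits)


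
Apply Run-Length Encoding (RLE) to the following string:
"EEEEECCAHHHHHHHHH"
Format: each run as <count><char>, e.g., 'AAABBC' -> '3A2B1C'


Scanning runs left to right:
  i=0: run of 'E' x 5 -> '5E'
  i=5: run of 'C' x 2 -> '2C'
  i=7: run of 'A' x 1 -> '1A'
  i=8: run of 'H' x 9 -> '9H'

RLE = 5E2C1A9H


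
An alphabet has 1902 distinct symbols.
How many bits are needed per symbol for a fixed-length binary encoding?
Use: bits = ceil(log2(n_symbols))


log2(1902) = 10.8933
Bracket: 2^10 = 1024 < 1902 <= 2^11 = 2048
So ceil(log2(1902)) = 11

bits = ceil(log2(1902)) = ceil(10.8933) = 11 bits


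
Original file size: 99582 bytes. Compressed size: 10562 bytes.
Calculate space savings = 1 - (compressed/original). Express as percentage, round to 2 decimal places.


ratio = compressed/original = 10562/99582 = 0.106063
savings = 1 - ratio = 1 - 0.106063 = 0.893937
as a percentage: 0.893937 * 100 = 89.39%

Space savings = 1 - 10562/99582 = 89.39%


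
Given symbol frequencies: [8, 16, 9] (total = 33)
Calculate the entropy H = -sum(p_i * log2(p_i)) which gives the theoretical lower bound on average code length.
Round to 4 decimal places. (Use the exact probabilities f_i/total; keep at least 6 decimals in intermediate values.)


Per-symbol terms -p_i * log2(p_i) with p_i = f_i/33:
  p = 8/33 = 0.242424: log2(p) = -2.044394, -p*log2(p) = 0.495611
  p = 16/33 = 0.484848: log2(p) = -1.044394, -p*log2(p) = 0.506373
  p = 9/33 = 0.272727: log2(p) = -1.874469, -p*log2(p) = 0.511219
H = 0.495611 + 0.506373 + 0.511219 = 1.513203

H = 1.5132 bits/symbol


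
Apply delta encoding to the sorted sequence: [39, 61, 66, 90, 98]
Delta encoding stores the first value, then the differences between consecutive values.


First value: 39
Deltas:
  61 - 39 = 22
  66 - 61 = 5
  90 - 66 = 24
  98 - 90 = 8


Delta encoded: [39, 22, 5, 24, 8]


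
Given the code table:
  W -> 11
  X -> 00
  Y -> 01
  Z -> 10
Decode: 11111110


Decoding:
11 -> W
11 -> W
11 -> W
10 -> Z


Result: WWWZ


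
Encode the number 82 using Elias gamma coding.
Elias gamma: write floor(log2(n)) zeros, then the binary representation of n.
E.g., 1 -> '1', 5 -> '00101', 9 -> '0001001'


num_bits = floor(log2(82)) + 1 = 7
leading_zeros = num_bits - 1 = 6
binary(82) = 1010010

Elias gamma(82) = '000000' + '1010010' = 0000001010010 (13 bits)


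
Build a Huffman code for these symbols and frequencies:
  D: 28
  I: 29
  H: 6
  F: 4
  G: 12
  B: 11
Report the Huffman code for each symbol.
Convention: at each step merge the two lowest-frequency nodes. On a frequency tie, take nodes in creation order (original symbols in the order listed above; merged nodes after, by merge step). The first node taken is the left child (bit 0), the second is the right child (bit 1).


Huffman tree construction:
Step 1: Merge F(4) + H(6) = 10
Step 2: Merge (F+H)(10) + B(11) = 21
Step 3: Merge G(12) + ((F+H)+B)(21) = 33
Step 4: Merge D(28) + I(29) = 57
Step 5: Merge (G+((F+H)+B))(33) + (D+I)(57) = 90
Read each symbol's code off the tree from the root (left child = 0, right child = 1).

Codes:
  D: 10 (length 2)
  I: 11 (length 2)
  H: 0101 (length 4)
  F: 0100 (length 4)
  G: 00 (length 2)
  B: 011 (length 3)
Average code length: 211/90 = 2.3444 bits/symbol


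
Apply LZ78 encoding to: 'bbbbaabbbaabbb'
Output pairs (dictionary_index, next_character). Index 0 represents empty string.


LZ78 encoding steps:
Dictionary: {0: ''}
Step 1: w='' (idx 0), next='b' -> output (0, 'b'), add 'b' as idx 1
Step 2: w='b' (idx 1), next='b' -> output (1, 'b'), add 'bb' as idx 2
Step 3: w='b' (idx 1), next='a' -> output (1, 'a'), add 'ba' as idx 3
Step 4: w='' (idx 0), next='a' -> output (0, 'a'), add 'a' as idx 4
Step 5: w='bb' (idx 2), next='b' -> output (2, 'b'), add 'bbb' as idx 5
Step 6: w='a' (idx 4), next='a' -> output (4, 'a'), add 'aa' as idx 6
Step 7: w='bbb' (idx 5), end of input -> output (5, '')


Encoded: [(0, 'b'), (1, 'b'), (1, 'a'), (0, 'a'), (2, 'b'), (4, 'a'), (5, '')]


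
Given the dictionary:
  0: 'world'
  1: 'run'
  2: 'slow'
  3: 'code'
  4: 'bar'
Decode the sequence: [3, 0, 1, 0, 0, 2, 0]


Look up each index in the dictionary:
  3 -> 'code'
  0 -> 'world'
  1 -> 'run'
  0 -> 'world'
  0 -> 'world'
  2 -> 'slow'
  0 -> 'world'

Decoded: "code world run world world slow world"


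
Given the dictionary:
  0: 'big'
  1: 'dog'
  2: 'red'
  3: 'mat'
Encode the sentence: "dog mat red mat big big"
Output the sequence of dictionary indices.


Look up each word in the dictionary:
  'dog' -> 1
  'mat' -> 3
  'red' -> 2
  'mat' -> 3
  'big' -> 0
  'big' -> 0

Encoded: [1, 3, 2, 3, 0, 0]


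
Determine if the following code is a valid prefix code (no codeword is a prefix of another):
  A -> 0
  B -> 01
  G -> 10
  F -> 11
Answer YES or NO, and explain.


Checking each pair (does one codeword prefix another?):
  A='0' vs B='01': prefix -- VIOLATION

NO -- this is NOT a valid prefix code. A (0) is a prefix of B (01).


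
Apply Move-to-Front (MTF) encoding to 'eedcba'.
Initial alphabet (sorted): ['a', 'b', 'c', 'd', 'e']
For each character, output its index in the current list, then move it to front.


MTF encoding:
'e': index 4 in ['a', 'b', 'c', 'd', 'e'] -> ['e', 'a', 'b', 'c', 'd']
'e': index 0 in ['e', 'a', 'b', 'c', 'd'] -> ['e', 'a', 'b', 'c', 'd']
'd': index 4 in ['e', 'a', 'b', 'c', 'd'] -> ['d', 'e', 'a', 'b', 'c']
'c': index 4 in ['d', 'e', 'a', 'b', 'c'] -> ['c', 'd', 'e', 'a', 'b']
'b': index 4 in ['c', 'd', 'e', 'a', 'b'] -> ['b', 'c', 'd', 'e', 'a']
'a': index 4 in ['b', 'c', 'd', 'e', 'a'] -> ['a', 'b', 'c', 'd', 'e']


Output: [4, 0, 4, 4, 4, 4]


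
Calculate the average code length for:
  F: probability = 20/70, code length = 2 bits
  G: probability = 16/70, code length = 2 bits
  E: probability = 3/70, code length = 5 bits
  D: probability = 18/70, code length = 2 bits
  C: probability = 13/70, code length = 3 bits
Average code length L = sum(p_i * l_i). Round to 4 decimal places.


Weighted contributions p_i * l_i:
  F: (20/70) * 2 = 40/70
  G: (16/70) * 2 = 32/70
  E: (3/70) * 5 = 15/70
  D: (18/70) * 2 = 36/70
  C: (13/70) * 3 = 39/70
Sum = (40 + 32 + 15 + 36 + 39)/70 = 162/70

L = 162/70 = 2.3143 bits/symbol


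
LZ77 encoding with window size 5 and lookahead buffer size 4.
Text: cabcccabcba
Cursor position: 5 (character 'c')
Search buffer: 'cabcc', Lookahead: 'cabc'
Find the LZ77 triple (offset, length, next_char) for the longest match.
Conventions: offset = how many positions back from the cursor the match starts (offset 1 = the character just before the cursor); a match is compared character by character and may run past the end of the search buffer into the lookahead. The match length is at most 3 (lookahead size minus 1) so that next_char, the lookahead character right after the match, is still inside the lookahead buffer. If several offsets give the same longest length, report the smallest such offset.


Try each offset into the search buffer:
  offset=1 (pos 4, char 'c'): match length 1
  offset=2 (pos 3, char 'c'): match length 1
  offset=3 (pos 2, char 'b'): match length 0
  offset=4 (pos 1, char 'a'): match length 0
  offset=5 (pos 0, char 'c'): match length 3
Longest match has length 3 at offset 5.
next_char = character at position 5 + 3 = 8 -> 'c'

Best match: offset=5, length=3 (matching 'cab' starting at position 0)
LZ77 triple: (5, 3, 'c')


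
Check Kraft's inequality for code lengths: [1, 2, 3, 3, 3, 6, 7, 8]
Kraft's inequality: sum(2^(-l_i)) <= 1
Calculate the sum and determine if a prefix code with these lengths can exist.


Sum = 2^(-1) + 2^(-2) + 2^(-3) + 2^(-3) + 2^(-3) + 2^(-6) + 2^(-7) + 2^(-8)
    = 0.5 + 0.25 + 0.125 + 0.125 + 0.125 + 0.015625 + 0.0078125 + 0.00390625
    = 295/256 = 1.15234375
Since 1.15234375 > 1, Kraft's inequality is NOT satisfied.
A prefix code with these lengths CANNOT exist.

Kraft sum = 1.15234375. Not satisfied.


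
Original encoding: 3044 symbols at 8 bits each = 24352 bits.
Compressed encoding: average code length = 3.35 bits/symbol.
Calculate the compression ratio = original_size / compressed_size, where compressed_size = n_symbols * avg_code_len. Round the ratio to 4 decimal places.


original_size = n_symbols * orig_bits = 3044 * 8 = 24352 bits
compressed_size = n_symbols * avg_code_len = 3044 * 3.35 = 10197.4 bits
ratio = original_size / compressed_size = 24352 / 10197.4 = 2.3881

Compression ratio = 2.3881


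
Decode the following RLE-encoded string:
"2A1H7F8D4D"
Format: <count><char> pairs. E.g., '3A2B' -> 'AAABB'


Expanding each <count><char> pair:
  2A -> 'AA'
  1H -> 'H'
  7F -> 'FFFFFFF'
  8D -> 'DDDDDDDD'
  4D -> 'DDDD'

Decoded = AAHFFFFFFFDDDDDDDDDDDD


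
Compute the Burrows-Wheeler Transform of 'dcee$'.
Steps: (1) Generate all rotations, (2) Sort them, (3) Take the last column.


Rotations (sorted):
  0: $dcee -> last char: e
  1: cee$d -> last char: d
  2: dcee$ -> last char: $
  3: e$dce -> last char: e
  4: ee$dc -> last char: c


BWT = ed$ec


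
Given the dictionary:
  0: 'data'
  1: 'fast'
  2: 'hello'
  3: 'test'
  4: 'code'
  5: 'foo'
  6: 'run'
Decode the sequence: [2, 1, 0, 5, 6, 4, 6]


Look up each index in the dictionary:
  2 -> 'hello'
  1 -> 'fast'
  0 -> 'data'
  5 -> 'foo'
  6 -> 'run'
  4 -> 'code'
  6 -> 'run'

Decoded: "hello fast data foo run code run"


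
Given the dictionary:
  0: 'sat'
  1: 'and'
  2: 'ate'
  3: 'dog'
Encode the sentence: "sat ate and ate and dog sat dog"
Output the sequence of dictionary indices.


Look up each word in the dictionary:
  'sat' -> 0
  'ate' -> 2
  'and' -> 1
  'ate' -> 2
  'and' -> 1
  'dog' -> 3
  'sat' -> 0
  'dog' -> 3

Encoded: [0, 2, 1, 2, 1, 3, 0, 3]


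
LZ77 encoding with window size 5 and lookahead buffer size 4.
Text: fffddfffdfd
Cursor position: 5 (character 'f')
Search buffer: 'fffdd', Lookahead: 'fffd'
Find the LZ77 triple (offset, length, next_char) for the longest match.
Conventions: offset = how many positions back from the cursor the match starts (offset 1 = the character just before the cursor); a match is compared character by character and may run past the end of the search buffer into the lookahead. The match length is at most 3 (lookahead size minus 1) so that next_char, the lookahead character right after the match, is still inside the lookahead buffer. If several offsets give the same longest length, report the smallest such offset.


Try each offset into the search buffer:
  offset=1 (pos 4, char 'd'): match length 0
  offset=2 (pos 3, char 'd'): match length 0
  offset=3 (pos 2, char 'f'): match length 1
  offset=4 (pos 1, char 'f'): match length 2
  offset=5 (pos 0, char 'f'): match length 3
Longest match has length 3 at offset 5.
next_char = character at position 5 + 3 = 8 -> 'd'

Best match: offset=5, length=3 (matching 'fff' starting at position 0)
LZ77 triple: (5, 3, 'd')


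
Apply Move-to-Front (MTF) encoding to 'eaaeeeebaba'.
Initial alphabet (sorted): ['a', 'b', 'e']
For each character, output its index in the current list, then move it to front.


MTF encoding:
'e': index 2 in ['a', 'b', 'e'] -> ['e', 'a', 'b']
'a': index 1 in ['e', 'a', 'b'] -> ['a', 'e', 'b']
'a': index 0 in ['a', 'e', 'b'] -> ['a', 'e', 'b']
'e': index 1 in ['a', 'e', 'b'] -> ['e', 'a', 'b']
'e': index 0 in ['e', 'a', 'b'] -> ['e', 'a', 'b']
'e': index 0 in ['e', 'a', 'b'] -> ['e', 'a', 'b']
'e': index 0 in ['e', 'a', 'b'] -> ['e', 'a', 'b']
'b': index 2 in ['e', 'a', 'b'] -> ['b', 'e', 'a']
'a': index 2 in ['b', 'e', 'a'] -> ['a', 'b', 'e']
'b': index 1 in ['a', 'b', 'e'] -> ['b', 'a', 'e']
'a': index 1 in ['b', 'a', 'e'] -> ['a', 'b', 'e']


Output: [2, 1, 0, 1, 0, 0, 0, 2, 2, 1, 1]


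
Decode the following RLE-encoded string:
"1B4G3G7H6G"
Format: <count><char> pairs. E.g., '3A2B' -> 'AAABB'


Expanding each <count><char> pair:
  1B -> 'B'
  4G -> 'GGGG'
  3G -> 'GGG'
  7H -> 'HHHHHHH'
  6G -> 'GGGGGG'

Decoded = BGGGGGGGHHHHHHHGGGGGG


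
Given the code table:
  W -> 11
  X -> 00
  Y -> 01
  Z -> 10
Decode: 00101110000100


Decoding:
00 -> X
10 -> Z
11 -> W
10 -> Z
00 -> X
01 -> Y
00 -> X


Result: XZWZXYX


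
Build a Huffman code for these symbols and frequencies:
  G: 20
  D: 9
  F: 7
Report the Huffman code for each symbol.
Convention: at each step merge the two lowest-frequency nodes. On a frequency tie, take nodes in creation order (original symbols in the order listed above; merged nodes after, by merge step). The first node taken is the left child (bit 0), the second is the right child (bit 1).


Huffman tree construction:
Step 1: Merge F(7) + D(9) = 16
Step 2: Merge (F+D)(16) + G(20) = 36
Read each symbol's code off the tree from the root (left child = 0, right child = 1).

Codes:
  G: 1 (length 1)
  D: 01 (length 2)
  F: 00 (length 2)
Average code length: 52/36 = 1.4444 bits/symbol


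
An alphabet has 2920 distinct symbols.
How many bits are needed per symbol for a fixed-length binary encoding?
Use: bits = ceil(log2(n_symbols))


log2(2920) = 11.5118
Bracket: 2^11 = 2048 < 2920 <= 2^12 = 4096
So ceil(log2(2920)) = 12

bits = ceil(log2(2920)) = ceil(11.5118) = 12 bits
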